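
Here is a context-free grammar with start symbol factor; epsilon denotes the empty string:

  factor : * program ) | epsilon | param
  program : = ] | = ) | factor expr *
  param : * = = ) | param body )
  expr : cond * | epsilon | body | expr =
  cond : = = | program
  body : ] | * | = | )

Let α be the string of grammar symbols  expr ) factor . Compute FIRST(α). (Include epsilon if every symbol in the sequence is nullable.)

{ ), *, =, ] }

Add FIRST(expr)\{epsilon} = { ), *, =, ] }; expr is nullable, continue.
) is a terminal; add {)} and stop.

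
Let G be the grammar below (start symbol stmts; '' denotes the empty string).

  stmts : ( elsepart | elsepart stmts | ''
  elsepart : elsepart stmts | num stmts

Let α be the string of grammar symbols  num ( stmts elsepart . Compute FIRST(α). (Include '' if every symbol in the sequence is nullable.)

num is a terminal; add {num} and stop.

{ num }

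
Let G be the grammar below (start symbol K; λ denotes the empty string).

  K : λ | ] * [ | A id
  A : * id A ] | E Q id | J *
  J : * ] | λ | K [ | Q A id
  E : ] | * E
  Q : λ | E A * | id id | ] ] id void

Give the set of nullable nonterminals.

Directly nullable (have an λ-production): K, J, Q.
No other nonterminal has a production whose RHS symbols are all nullable.

{ J, K, Q }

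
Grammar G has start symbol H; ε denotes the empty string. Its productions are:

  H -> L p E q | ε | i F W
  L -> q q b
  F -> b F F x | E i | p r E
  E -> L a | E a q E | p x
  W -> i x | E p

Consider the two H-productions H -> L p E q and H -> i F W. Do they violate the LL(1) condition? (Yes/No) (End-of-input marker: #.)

No

FIRST(L p E q) = { q } and FIRST(i F W) = { i }.
The FIRST sets are disjoint and neither alternative is nullable — no conflict.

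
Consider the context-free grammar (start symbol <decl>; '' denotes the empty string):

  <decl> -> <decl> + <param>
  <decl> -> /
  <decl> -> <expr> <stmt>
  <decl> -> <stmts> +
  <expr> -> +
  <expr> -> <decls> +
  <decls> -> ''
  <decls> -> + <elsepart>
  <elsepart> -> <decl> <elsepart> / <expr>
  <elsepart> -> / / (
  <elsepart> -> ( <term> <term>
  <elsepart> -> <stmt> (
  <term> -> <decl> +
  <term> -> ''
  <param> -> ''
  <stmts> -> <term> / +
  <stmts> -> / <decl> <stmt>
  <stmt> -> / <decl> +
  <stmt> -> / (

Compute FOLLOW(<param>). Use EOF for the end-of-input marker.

{ EOF, (, +, / }

In <decl> -> <decl> + <param>: <param> is at the end, add FOLLOW(<decl>) = { EOF, (, +, / }.
Union: FOLLOW(<param>) = { EOF, (, +, / }.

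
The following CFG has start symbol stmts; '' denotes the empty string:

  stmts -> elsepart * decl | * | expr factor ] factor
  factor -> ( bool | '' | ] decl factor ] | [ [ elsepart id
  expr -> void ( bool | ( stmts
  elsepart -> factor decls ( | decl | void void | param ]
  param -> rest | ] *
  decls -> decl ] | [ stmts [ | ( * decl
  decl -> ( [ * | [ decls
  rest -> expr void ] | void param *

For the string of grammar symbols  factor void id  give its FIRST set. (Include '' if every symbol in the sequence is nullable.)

Add FIRST(factor)\{''} = { (, [, ] }; factor is nullable, continue.
void is a terminal; add {void} and stop.

{ (, [, ], void }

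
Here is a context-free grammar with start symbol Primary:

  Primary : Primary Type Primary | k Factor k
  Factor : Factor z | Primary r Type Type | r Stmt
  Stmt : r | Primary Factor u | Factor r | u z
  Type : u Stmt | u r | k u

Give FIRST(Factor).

From Factor : Factor z: add FIRST(Factor) = { k, r }.
From Factor : Primary r Type Type: add FIRST(Primary) = { k }.
Factor : r Stmt contributes {r}.
Union: FIRST(Factor) = { k, r }.

{ k, r }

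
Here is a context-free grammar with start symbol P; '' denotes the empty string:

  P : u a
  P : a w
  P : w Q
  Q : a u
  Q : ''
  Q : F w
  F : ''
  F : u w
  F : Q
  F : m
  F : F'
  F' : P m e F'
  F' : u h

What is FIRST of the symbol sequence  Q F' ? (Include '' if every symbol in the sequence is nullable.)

{ a, m, u, w }

Add FIRST(Q)\{''} = { a, m, u, w }; Q is nullable, continue.
Add FIRST(F') = { a, u, w }; F' is not nullable, stop.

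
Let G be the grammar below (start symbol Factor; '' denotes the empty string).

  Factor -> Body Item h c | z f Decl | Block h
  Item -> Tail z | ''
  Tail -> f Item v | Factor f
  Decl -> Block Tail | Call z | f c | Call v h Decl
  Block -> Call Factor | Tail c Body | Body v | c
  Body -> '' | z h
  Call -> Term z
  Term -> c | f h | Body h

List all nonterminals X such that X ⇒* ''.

{ Body, Item }

Directly nullable (have an ''-production): Item, Body.
No other nonterminal has a production whose RHS symbols are all nullable.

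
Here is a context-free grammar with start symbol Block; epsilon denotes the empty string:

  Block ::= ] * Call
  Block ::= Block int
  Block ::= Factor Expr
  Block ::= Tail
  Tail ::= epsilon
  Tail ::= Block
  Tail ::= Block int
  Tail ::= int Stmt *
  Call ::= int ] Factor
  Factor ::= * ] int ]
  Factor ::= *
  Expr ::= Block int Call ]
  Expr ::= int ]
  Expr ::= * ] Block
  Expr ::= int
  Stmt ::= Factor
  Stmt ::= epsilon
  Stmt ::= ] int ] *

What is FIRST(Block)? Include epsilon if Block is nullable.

Block ::= ] * Call contributes {]}.
From Block ::= Block int: Block nullable, take FIRST(Block) ∪ {int} = { *, ], int }.
From Block ::= Factor Expr: add FIRST(Factor) = { * }.
From Block ::= Tail: add FIRST(Tail) = { *, ], int, epsilon } (including epsilon since Tail is nullable).
Union: FIRST(Block) = { *, ], int, epsilon }.

{ *, ], int, epsilon }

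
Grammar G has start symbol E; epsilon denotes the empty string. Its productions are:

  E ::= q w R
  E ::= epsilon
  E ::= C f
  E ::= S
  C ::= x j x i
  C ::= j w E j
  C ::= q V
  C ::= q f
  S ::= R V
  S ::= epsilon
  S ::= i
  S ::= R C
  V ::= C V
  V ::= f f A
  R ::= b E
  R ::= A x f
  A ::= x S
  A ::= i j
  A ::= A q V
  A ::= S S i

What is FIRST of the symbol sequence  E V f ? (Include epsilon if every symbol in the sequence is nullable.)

{ b, f, i, j, q, x }

Add FIRST(E)\{epsilon} = { b, i, j, q, x }; E is nullable, continue.
Add FIRST(V) = { f, j, q, x }; V is not nullable, stop.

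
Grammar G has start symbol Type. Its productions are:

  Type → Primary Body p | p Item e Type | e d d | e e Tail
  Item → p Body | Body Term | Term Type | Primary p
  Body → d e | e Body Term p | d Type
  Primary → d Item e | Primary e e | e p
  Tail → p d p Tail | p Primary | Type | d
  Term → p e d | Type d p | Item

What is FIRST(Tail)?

{ d, e, p }

Tail → p d p Tail contributes {p}.
Tail → p Primary contributes {p}.
From Tail → Type: add FIRST(Type) = { d, e, p }.
Tail → d contributes {d}.
Union: FIRST(Tail) = { d, e, p }.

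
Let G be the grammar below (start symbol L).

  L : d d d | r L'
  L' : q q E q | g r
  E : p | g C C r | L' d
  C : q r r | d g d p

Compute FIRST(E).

{ g, p, q }

E : p contributes {p}.
E : g C C r contributes {g}.
From E : L' d: add FIRST(L') = { g, q }.
Union: FIRST(E) = { g, p, q }.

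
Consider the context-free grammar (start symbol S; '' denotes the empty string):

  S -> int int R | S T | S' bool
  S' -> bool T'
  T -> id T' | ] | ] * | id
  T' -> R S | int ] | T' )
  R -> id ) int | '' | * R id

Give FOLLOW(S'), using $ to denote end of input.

{ bool }

In S -> S' bool: add FIRST(bool) = { bool }.
Union: FOLLOW(S') = { bool }.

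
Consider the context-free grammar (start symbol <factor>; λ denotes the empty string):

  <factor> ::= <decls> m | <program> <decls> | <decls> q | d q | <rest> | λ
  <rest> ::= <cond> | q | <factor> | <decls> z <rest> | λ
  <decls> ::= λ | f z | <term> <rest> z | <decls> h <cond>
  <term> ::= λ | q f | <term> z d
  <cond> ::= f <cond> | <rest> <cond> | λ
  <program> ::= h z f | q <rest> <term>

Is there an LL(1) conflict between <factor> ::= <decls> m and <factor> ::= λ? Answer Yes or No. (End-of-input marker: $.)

FIRST(<decls> m) = { d, f, h, m, q, z } and FIRST(λ) = { λ }.
The second alternative is nullable and FOLLOW(<factor>) = { $, d, f, h, m, q, z } shares d with FIRST of the first — conflict.

Yes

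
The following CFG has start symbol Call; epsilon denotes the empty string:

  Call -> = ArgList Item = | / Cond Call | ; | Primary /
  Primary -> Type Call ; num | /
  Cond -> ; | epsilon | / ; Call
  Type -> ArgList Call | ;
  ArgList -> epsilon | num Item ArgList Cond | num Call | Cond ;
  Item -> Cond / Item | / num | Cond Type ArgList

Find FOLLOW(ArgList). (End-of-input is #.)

In Call -> = ArgList Item =: add FIRST(Item =) = { /, ;, =, num }.
In Type -> ArgList Call: add FIRST(Call) = { /, ;, =, num }.
In ArgList -> num Item ArgList Cond: add FIRST(Cond)\{epsilon} = { /, ; }.
  Since Cond is nullable, also add FOLLOW(ArgList) = { /, ;, =, num }.
In Item -> Cond Type ArgList: ArgList is at the end, add FOLLOW(Item) = { /, ;, =, num }.
Union: FOLLOW(ArgList) = { /, ;, =, num }.

{ /, ;, =, num }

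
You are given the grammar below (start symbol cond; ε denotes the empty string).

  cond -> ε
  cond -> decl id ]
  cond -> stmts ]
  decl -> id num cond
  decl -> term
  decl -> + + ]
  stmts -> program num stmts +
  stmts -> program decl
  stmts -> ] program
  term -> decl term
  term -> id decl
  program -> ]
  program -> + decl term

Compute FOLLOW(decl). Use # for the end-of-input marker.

{ +, ], id, num }

In cond -> decl id ]: add FIRST(id ]) = { id }.
In stmts -> program decl: decl is at the end, add FOLLOW(stmts) = { +, ] }.
In term -> decl term: add FIRST(term) = { +, id }.
In term -> id decl: decl is at the end, add FOLLOW(term) = { +, ], id, num }.
In program -> + decl term: add FIRST(term) = { +, id }.
Union: FOLLOW(decl) = { +, ], id, num }.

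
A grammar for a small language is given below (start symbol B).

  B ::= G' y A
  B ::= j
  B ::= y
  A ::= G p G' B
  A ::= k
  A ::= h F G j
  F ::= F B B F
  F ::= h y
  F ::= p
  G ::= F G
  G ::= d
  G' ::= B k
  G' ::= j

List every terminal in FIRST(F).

{ h, p }

From F ::= F B B F: add FIRST(F) = { h, p }.
F ::= h y contributes {h}.
F ::= p contributes {p}.
Union: FIRST(F) = { h, p }.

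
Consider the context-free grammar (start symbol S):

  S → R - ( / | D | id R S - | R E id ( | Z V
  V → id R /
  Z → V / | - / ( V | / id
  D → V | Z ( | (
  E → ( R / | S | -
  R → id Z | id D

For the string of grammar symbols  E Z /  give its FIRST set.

Add FIRST(E) = { (, -, /, id }; E is not nullable, stop.

{ (, -, /, id }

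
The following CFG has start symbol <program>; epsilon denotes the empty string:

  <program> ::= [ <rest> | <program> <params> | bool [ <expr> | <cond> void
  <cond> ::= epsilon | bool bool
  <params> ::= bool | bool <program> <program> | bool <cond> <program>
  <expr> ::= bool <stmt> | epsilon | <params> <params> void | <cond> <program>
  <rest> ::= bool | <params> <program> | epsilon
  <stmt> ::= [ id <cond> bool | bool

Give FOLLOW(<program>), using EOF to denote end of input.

{ EOF, [, bool, void }

<program> is the start symbol, so EOF ∈ FOLLOW(<program>).
In <program> ::= <program> <params>: add FIRST(<params>) = { bool }.
In <params> ::= bool <program> <program>: add FIRST(<program>) = { [, bool, void }.
In <params> ::= bool <program> <program>: <program> is at the end, add FOLLOW(<params>) = { EOF, [, bool, void }.
In <params> ::= bool <cond> <program>: <program> is at the end, add FOLLOW(<params>) = { EOF, [, bool, void }.
In <expr> ::= <cond> <program>: <program> is at the end, add FOLLOW(<expr>) = { EOF, [, bool, void }.
In <rest> ::= <params> <program>: <program> is at the end, add FOLLOW(<rest>) = { EOF, [, bool, void }.
Union: FOLLOW(<program>) = { EOF, [, bool, void }.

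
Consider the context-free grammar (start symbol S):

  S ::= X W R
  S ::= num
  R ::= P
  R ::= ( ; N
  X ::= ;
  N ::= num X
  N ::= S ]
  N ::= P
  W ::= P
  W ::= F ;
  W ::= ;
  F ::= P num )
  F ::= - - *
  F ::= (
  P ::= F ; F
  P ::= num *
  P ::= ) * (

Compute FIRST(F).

From F ::= P num ): add FIRST(P) = { (, ), -, num }.
F ::= - - * contributes {-}.
F ::= ( contributes {(}.
Union: FIRST(F) = { (, ), -, num }.

{ (, ), -, num }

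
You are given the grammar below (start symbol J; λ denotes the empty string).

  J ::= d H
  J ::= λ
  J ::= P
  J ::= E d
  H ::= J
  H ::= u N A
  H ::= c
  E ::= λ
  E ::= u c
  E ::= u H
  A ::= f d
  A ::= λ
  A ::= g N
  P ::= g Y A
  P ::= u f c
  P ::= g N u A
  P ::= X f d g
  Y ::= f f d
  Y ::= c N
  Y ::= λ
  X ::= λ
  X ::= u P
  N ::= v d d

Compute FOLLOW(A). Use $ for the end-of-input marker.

{ $, d, f }

In H ::= u N A: A is at the end, add FOLLOW(H) = { $, d }.
In P ::= g Y A: A is at the end, add FOLLOW(P) = { $, d, f }.
In P ::= g N u A: A is at the end, add FOLLOW(P) = { $, d, f }.
Union: FOLLOW(A) = { $, d, f }.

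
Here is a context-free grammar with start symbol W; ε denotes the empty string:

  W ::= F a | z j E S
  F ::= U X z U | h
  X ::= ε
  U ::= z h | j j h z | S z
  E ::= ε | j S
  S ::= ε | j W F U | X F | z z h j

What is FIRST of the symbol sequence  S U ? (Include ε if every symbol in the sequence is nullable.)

{ h, j, z }

Add FIRST(S)\{ε} = { h, j, z }; S is nullable, continue.
Add FIRST(U) = { h, j, z }; U is not nullable, stop.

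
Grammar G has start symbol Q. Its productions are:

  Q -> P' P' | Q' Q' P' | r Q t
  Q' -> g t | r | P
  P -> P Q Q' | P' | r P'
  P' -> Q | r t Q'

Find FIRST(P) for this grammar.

From P -> P Q Q': add FIRST(P) = { g, r }.
From P -> P': add FIRST(P') = { g, r }.
P -> r P' contributes {r}.
Union: FIRST(P) = { g, r }.

{ g, r }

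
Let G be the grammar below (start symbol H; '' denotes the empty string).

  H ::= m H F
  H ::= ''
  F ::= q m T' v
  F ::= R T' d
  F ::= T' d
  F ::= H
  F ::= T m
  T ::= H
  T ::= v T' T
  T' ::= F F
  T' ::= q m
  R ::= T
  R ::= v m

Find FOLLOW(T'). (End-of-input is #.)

In F ::= q m T' v: add FIRST(v) = { v }.
In F ::= R T' d: add FIRST(d) = { d }.
In F ::= T' d: add FIRST(d) = { d }.
In T ::= v T' T: add FIRST(T)\{''} = { m, v }.
  Since T is nullable, also add FOLLOW(T) = { d, m, q, v }.
Union: FOLLOW(T') = { d, m, q, v }.

{ d, m, q, v }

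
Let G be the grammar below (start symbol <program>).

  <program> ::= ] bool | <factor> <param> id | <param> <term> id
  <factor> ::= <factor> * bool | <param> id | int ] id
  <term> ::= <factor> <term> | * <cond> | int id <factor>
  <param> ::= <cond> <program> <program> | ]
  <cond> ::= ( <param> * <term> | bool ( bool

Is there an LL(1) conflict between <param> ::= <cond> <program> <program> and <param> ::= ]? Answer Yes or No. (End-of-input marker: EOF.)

No

FIRST(<cond> <program> <program>) = { (, bool } and FIRST(]) = { ] }.
The FIRST sets are disjoint and neither alternative is nullable — no conflict.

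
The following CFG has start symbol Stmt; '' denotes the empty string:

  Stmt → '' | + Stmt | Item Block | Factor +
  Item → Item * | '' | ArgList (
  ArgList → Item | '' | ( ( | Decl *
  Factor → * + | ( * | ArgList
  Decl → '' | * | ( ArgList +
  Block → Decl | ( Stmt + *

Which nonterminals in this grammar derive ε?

Directly nullable (have an ''-production): Stmt, Item, ArgList, Decl.
Block → Decl with every symbol nullable, so Block is nullable.
Factor → ArgList with every symbol nullable, so Factor is nullable.

{ ArgList, Block, Decl, Factor, Item, Stmt }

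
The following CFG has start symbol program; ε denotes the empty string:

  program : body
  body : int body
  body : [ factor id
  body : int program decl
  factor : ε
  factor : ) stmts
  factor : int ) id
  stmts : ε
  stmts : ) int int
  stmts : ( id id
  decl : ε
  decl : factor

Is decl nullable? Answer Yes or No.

decl has an ε-production, so decl ⇒ ε.

Yes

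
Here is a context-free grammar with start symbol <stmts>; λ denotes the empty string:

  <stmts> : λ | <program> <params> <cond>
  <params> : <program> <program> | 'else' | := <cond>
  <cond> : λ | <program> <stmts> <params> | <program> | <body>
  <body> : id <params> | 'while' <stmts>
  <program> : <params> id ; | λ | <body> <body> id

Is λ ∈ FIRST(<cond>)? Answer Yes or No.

Yes

<cond> has an λ-production, so <cond> ⇒ λ.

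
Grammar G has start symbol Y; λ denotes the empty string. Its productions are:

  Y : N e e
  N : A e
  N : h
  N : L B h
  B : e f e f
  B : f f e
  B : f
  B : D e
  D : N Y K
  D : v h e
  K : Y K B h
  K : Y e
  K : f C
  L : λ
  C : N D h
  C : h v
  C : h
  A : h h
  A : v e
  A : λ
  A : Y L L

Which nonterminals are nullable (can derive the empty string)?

{ A, L }

Directly nullable (have an λ-production): L, A.
No other nonterminal has a production whose RHS symbols are all nullable.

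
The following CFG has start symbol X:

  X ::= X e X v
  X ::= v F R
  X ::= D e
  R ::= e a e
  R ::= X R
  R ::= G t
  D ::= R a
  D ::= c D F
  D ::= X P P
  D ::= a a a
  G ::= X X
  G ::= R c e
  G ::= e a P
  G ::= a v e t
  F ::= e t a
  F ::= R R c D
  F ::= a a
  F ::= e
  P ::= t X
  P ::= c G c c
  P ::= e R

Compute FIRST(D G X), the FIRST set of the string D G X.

Add FIRST(D) = { a, c, e, v }; D is not nullable, stop.

{ a, c, e, v }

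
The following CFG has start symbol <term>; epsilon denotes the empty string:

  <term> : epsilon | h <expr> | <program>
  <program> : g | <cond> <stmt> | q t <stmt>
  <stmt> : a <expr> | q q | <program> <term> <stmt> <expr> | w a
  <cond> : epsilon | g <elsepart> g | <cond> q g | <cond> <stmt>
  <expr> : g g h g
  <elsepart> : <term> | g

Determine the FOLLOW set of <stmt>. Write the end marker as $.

{ $, a, g, h, q, w }

In <program> : <cond> <stmt>: <stmt> is at the end, add FOLLOW(<program>) = { $, a, g, h, q, w }.
In <program> : q t <stmt>: <stmt> is at the end, add FOLLOW(<program>) = { $, a, g, h, q, w }.
In <stmt> : <program> <term> <stmt> <expr>: add FIRST(<expr>) = { g }.
In <cond> : <cond> <stmt>: <stmt> is at the end, add FOLLOW(<cond>) = { a, g, q, w }.
Union: FOLLOW(<stmt>) = { $, a, g, h, q, w }.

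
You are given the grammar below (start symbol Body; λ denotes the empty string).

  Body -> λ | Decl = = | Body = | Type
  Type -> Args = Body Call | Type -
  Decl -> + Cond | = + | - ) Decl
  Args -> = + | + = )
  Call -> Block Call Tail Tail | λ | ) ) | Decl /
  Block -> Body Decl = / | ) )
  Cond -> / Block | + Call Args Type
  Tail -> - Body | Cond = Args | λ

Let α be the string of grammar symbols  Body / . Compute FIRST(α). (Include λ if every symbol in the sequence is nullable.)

{ +, -, /, = }

Add FIRST(Body)\{λ} = { +, -, = }; Body is nullable, continue.
/ is a terminal; add {/} and stop.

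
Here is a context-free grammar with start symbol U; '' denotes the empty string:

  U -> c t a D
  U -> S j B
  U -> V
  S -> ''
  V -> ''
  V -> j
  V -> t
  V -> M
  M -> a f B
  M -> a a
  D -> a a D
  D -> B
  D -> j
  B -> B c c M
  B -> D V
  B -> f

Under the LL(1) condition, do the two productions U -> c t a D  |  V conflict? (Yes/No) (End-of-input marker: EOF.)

No

FIRST(c t a D) = { c } and FIRST(V) = { a, j, t, '' }.
The second is nullable but FOLLOW(U) = { EOF } is disjoint from FIRST of the first.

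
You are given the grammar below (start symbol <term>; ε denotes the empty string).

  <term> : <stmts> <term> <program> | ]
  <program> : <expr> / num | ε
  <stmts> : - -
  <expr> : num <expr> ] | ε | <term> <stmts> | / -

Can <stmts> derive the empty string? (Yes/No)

No

Nullable nonterminals: <expr>, <program>.
No production of <stmts> has an RHS whose symbols are all nullable, so <stmts> is not nullable.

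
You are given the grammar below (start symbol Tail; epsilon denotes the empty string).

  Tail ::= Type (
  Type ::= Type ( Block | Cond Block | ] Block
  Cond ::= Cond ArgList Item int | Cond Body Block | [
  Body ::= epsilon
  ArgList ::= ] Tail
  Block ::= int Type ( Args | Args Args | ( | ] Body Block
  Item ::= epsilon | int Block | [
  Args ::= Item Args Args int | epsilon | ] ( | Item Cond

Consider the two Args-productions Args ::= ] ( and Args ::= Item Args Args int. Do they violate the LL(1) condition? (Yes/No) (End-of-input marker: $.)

Yes

FIRST(] () = { ] } and FIRST(Item Args Args int) = { [, ], int }.
Both contain ], so the two alternatives are not disjoint — LL(1) conflict.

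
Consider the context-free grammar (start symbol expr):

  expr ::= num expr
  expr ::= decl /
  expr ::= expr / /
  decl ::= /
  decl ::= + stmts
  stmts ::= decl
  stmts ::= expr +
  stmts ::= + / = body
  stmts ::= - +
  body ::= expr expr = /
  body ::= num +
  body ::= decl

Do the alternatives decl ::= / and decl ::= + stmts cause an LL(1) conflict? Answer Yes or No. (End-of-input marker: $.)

FIRST(/) = { / } and FIRST(+ stmts) = { + }.
The FIRST sets are disjoint and neither alternative is nullable — no conflict.

No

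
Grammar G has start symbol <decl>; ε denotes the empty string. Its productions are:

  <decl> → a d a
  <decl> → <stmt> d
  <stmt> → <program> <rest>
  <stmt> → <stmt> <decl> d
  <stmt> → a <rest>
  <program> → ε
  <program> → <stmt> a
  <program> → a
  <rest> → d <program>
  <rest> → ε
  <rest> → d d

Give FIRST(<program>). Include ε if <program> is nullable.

<program> → ε contributes ε.
From <program> → <stmt> a: <stmt> nullable, take FIRST(<stmt>) ∪ {a} = { a, d }.
<program> → a contributes {a}.
Union: FIRST(<program>) = { a, d, ε }.

{ a, d, ε }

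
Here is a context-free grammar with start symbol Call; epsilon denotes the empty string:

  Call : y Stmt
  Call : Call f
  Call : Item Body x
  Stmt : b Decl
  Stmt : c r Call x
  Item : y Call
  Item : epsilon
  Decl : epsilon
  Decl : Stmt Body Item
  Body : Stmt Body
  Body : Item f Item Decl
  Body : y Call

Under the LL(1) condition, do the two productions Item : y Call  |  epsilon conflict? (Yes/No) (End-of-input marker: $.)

Yes

FIRST(y Call) = { y } and FIRST(epsilon) = { epsilon }.
The second alternative is nullable and FOLLOW(Item) = { $, b, c, f, x, y } shares y with FIRST of the first — conflict.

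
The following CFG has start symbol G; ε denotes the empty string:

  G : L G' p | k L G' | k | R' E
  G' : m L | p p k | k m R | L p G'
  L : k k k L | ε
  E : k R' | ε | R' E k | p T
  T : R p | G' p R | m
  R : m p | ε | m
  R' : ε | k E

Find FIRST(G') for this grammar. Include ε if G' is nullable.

{ k, m, p }

G' : m L contributes {m}.
G' : p p k contributes {p}.
G' : k m R contributes {k}.
From G' : L p G': L nullable, take FIRST(L) ∪ {p} = { k, p }.
Union: FIRST(G') = { k, m, p }.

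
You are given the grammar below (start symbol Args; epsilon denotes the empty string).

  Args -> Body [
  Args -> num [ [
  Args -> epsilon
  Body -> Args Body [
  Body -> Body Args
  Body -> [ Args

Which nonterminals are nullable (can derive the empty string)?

{ Args }

Directly nullable (have an epsilon-production): Args.
No other nonterminal has a production whose RHS symbols are all nullable.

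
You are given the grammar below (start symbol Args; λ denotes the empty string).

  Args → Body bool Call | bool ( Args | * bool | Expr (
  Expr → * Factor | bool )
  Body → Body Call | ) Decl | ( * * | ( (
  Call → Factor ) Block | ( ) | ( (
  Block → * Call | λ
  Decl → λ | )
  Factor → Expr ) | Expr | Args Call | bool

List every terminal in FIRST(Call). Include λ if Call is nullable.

{ (, ), *, bool }

From Call → Factor ) Block: add FIRST(Factor) = { (, ), *, bool }.
Call → ( ) contributes {(}.
Call → ( ( contributes {(}.
Union: FIRST(Call) = { (, ), *, bool }.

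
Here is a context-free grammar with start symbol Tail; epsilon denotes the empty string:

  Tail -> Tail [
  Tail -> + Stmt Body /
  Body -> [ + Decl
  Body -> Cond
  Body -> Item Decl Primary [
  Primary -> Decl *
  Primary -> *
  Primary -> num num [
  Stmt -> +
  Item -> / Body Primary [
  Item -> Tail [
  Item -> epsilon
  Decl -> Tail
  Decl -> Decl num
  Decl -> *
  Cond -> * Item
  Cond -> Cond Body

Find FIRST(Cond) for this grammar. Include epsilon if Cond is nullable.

Cond -> * Item contributes {*}.
From Cond -> Cond Body: add FIRST(Cond) = { * }.
Union: FIRST(Cond) = { * }.

{ * }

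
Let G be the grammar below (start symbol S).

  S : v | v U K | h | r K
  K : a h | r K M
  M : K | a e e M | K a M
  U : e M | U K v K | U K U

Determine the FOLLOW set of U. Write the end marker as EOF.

{ a, r }

In S : v U K: add FIRST(K) = { a, r }.
In U : U K v K: add FIRST(K v K) = { a, r }.
In U : U K U: add FIRST(K U) = { a, r }.
In U : U K U: U is at the end, add FOLLOW(U) = { a, r }.
Union: FOLLOW(U) = { a, r }.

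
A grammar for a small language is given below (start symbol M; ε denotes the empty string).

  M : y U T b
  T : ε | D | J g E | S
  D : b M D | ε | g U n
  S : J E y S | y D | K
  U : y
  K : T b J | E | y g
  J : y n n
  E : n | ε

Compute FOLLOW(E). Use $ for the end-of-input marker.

In T : J g E: E is at the end, add FOLLOW(T) = { b }.
In S : J E y S: add FIRST(y S) = { y }.
In K : E: E is at the end, add FOLLOW(K) = { b }.
Union: FOLLOW(E) = { b, y }.

{ b, y }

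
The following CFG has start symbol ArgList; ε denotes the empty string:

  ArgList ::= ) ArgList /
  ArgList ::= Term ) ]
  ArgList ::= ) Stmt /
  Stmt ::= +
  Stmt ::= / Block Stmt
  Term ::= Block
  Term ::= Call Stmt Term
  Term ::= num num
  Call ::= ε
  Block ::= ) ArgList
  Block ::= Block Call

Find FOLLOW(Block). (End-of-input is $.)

In Stmt ::= / Block Stmt: add FIRST(Stmt) = { +, / }.
In Term ::= Block: Block is at the end, add FOLLOW(Term) = { ) }.
In Block ::= Block Call: add FIRST(Call)\{ε} = {  }.
  Since Call is nullable, also add FOLLOW(Block) = { ), +, / }.
Union: FOLLOW(Block) = { ), +, / }.

{ ), +, / }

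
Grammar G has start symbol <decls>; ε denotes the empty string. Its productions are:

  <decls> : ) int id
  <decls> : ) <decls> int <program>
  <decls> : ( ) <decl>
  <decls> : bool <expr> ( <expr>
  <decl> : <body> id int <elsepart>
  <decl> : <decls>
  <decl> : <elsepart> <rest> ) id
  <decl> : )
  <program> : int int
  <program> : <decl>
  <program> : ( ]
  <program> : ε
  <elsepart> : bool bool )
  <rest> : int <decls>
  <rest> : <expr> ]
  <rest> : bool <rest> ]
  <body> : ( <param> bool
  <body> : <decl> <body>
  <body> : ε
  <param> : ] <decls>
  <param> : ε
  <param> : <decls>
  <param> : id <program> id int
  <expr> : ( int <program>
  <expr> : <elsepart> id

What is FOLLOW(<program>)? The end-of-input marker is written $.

{ $, (, ), ], bool, id, int }

In <decls> : ) <decls> int <program>: <program> is at the end, add FOLLOW(<decls>) = { $, (, ), ], bool, id, int }.
In <param> : id <program> id int: add FIRST(id int) = { id }.
In <expr> : ( int <program>: <program> is at the end, add FOLLOW(<expr>) = { $, (, ), ], bool, id, int }.
Union: FOLLOW(<program>) = { $, (, ), ], bool, id, int }.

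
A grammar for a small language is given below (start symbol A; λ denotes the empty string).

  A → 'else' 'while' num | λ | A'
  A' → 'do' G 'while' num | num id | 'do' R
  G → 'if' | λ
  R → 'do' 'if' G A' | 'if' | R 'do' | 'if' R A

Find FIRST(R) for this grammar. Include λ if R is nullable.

R → 'do' 'if' G A' contributes {'do'}.
R → 'if' contributes {'if'}.
From R → R 'do': add FIRST(R) = { 'do', 'if' }.
R → 'if' R A contributes {'if'}.
Union: FIRST(R) = { 'do', 'if' }.

{ 'do', 'if' }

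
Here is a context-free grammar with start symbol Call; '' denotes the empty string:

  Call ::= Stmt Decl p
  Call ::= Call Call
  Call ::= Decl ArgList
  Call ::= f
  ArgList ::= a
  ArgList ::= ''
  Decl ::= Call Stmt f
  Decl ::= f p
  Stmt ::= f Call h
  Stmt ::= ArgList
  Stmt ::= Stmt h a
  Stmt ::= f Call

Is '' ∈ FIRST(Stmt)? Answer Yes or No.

Yes

Stmt ::= ArgList and each of ArgList is nullable, so Stmt ⇒* ''.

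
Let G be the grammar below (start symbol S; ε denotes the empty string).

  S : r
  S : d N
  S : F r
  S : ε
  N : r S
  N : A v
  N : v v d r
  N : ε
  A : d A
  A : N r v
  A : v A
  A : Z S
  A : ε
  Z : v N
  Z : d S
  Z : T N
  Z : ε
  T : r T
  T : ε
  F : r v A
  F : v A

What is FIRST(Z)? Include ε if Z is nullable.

{ d, r, v, ε }

Z : v N contributes {v}.
Z : d S contributes {d}.
From Z : T N: T, N nullable, take FIRST(T) ∪ FIRST(N) = { d, r, v }; also ε since the whole RHS is nullable.
Z : ε contributes ε.
Union: FIRST(Z) = { d, r, v, ε }.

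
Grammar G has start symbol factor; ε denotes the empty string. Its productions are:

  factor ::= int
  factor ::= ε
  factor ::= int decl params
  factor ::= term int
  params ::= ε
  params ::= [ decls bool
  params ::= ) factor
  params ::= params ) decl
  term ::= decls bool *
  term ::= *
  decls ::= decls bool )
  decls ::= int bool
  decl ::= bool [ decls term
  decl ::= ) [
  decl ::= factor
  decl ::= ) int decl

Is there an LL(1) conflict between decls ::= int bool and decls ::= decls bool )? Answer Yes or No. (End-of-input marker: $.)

FIRST(int bool) = { int } and FIRST(decls bool )) = { int }.
Both contain int, so the two alternatives are not disjoint — LL(1) conflict.

Yes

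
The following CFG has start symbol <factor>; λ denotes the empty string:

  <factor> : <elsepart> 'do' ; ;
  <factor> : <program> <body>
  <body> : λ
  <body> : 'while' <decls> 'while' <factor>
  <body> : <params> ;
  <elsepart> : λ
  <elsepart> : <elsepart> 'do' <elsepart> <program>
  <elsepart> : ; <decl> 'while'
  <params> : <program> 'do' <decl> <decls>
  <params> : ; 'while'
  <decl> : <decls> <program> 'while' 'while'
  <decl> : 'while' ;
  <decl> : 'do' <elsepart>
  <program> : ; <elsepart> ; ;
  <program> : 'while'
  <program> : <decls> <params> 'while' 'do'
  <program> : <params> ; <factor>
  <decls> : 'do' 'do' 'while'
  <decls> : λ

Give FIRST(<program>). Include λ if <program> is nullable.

{ 'do', 'while', ; }

<program> : ; <elsepart> ; ; contributes {;}.
<program> : 'while' contributes {'while'}.
From <program> : <decls> <params> 'while' 'do': <decls> nullable, take FIRST(<decls>) ∪ FIRST(<params>) = { 'do', 'while', ; }.
From <program> : <params> ; <factor>: add FIRST(<params>) = { 'do', 'while', ; }.
Union: FIRST(<program>) = { 'do', 'while', ; }.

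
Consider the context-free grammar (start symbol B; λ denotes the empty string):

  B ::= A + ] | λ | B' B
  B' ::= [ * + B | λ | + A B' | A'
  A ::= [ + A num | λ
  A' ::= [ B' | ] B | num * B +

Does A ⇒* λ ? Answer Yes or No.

A has an λ-production, so A ⇒ λ.

Yes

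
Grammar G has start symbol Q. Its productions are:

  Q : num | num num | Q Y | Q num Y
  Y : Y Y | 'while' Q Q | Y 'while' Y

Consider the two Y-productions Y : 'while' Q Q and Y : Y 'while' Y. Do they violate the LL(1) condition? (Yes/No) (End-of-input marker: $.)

FIRST('while' Q Q) = { 'while' } and FIRST(Y 'while' Y) = { 'while' }.
Both contain 'while', so the two alternatives are not disjoint — LL(1) conflict.

Yes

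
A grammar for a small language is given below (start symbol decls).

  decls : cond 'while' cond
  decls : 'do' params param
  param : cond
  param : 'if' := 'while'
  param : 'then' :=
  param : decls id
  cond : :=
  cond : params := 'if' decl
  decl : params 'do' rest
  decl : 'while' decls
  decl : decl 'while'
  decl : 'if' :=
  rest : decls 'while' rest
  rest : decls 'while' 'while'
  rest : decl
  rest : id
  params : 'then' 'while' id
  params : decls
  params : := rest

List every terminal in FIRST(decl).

{ 'do', 'if', 'then', 'while', := }

From decl : params 'do' rest: add FIRST(params) = { 'do', 'then', := }.
decl : 'while' decls contributes {'while'}.
From decl : decl 'while': add FIRST(decl) = { 'do', 'if', 'then', 'while', := }.
decl : 'if' := contributes {'if'}.
Union: FIRST(decl) = { 'do', 'if', 'then', 'while', := }.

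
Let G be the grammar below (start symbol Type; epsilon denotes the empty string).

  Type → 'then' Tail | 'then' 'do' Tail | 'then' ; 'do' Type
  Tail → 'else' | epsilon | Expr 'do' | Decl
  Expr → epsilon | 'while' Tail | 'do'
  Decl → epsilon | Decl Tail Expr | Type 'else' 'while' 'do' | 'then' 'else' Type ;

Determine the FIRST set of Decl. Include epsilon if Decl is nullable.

Decl → epsilon contributes epsilon.
From Decl → Decl Tail Expr: Decl, Tail, Expr nullable, take FIRST(Decl) ∪ FIRST(Tail) ∪ FIRST(Expr) = { 'do', 'else', 'then', 'while' }; also epsilon since the whole RHS is nullable.
From Decl → Type 'else' 'while' 'do': add FIRST(Type) = { 'then' }.
Decl → 'then' 'else' Type ; contributes {'then'}.
Union: FIRST(Decl) = { 'do', 'else', 'then', 'while', epsilon }.

{ 'do', 'else', 'then', 'while', epsilon }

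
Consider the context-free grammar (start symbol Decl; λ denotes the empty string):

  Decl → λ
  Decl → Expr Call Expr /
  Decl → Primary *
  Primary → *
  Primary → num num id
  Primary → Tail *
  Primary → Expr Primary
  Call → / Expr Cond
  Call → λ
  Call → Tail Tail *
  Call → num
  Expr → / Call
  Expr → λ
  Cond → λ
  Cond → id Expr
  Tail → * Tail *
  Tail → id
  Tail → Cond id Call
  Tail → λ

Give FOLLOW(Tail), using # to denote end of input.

In Primary → Tail *: add FIRST(*) = { * }.
In Call → Tail Tail *: add FIRST(Tail *) = { *, id }.
In Call → Tail Tail *: add FIRST(*) = { * }.
In Tail → * Tail *: add FIRST(*) = { * }.
Union: FOLLOW(Tail) = { *, id }.

{ *, id }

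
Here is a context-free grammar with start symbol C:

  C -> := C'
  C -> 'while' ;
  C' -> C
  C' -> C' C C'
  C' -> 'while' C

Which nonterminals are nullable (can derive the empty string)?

{ } (none)

No nonterminal has an empty production or an RHS whose symbols are all nullable.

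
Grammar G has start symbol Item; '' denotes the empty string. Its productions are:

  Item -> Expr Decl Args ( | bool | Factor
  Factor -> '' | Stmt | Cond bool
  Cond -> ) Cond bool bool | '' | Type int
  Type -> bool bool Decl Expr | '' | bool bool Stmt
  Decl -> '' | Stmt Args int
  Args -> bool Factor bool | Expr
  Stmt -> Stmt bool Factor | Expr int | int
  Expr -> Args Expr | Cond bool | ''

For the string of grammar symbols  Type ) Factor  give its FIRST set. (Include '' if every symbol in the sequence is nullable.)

Add FIRST(Type)\{''} = { bool }; Type is nullable, continue.
) is a terminal; add {)} and stop.

{ ), bool }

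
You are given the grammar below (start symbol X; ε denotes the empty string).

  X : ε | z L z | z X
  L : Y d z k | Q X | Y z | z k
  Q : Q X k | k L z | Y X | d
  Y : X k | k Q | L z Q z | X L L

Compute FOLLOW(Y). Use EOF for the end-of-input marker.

In L : Y d z k: add FIRST(d z k) = { d }.
In L : Y z: add FIRST(z) = { z }.
In Q : Y X: add FIRST(X)\{ε} = { z }.
  Since X is nullable, also add FOLLOW(Q) = { d, k, z }.
Union: FOLLOW(Y) = { d, k, z }.

{ d, k, z }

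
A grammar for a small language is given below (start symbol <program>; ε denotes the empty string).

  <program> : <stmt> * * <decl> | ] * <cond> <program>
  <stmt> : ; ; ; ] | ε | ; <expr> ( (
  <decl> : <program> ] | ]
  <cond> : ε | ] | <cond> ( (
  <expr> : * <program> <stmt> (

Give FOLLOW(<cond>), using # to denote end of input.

{ (, *, ;, ] }

In <program> : ] * <cond> <program>: add FIRST(<program>) = { *, ;, ] }.
In <cond> : <cond> ( (: add FIRST(( () = { ( }.
Union: FOLLOW(<cond>) = { (, *, ;, ] }.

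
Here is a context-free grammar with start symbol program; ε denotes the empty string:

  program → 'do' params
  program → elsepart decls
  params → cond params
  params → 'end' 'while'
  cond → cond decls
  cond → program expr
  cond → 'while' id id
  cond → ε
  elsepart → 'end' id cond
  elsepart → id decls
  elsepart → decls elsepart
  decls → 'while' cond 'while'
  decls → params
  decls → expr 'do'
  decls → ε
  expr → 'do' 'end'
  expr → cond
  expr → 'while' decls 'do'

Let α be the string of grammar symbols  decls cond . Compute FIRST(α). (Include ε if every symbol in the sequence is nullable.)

Add FIRST(decls)\{ε} = { 'do', 'end', 'while', id }; decls is nullable, continue.
Add FIRST(cond)\{ε} = { 'do', 'end', 'while', id }; cond is nullable, continue.
Every symbol is nullable, so include ε.

{ 'do', 'end', 'while', id, ε }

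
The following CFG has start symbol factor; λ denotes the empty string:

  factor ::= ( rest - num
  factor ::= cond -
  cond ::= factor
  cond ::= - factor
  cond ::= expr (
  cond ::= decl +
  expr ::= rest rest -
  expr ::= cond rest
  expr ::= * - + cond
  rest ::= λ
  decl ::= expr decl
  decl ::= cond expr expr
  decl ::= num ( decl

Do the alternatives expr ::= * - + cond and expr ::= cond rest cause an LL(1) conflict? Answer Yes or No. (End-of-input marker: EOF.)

FIRST(* - + cond) = { * } and FIRST(cond rest) = { (, *, -, num }.
Both contain *, so the two alternatives are not disjoint — LL(1) conflict.

Yes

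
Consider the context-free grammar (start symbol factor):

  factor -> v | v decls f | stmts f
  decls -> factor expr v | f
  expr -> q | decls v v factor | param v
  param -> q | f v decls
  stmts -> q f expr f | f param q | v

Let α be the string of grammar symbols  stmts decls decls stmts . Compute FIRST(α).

Add FIRST(stmts) = { f, q, v }; stmts is not nullable, stop.

{ f, q, v }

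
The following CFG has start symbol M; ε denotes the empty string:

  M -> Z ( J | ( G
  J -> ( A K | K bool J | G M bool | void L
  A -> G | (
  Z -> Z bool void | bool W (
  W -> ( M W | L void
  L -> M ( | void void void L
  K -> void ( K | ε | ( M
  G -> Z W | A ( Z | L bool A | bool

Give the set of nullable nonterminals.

Directly nullable (have an ε-production): K.
No other nonterminal has a production whose RHS symbols are all nullable.

{ K }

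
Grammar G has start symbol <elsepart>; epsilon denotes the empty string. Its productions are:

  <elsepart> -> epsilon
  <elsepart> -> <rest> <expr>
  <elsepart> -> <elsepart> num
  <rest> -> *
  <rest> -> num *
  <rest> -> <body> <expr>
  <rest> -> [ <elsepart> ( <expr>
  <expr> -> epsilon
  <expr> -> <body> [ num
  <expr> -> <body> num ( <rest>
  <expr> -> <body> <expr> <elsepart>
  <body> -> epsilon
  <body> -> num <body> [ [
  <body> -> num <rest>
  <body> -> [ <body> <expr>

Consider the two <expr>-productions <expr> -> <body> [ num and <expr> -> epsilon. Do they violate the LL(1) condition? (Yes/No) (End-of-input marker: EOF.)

FIRST(<body> [ num) = { [, num } and FIRST(epsilon) = { epsilon }.
The second alternative is nullable and FOLLOW(<expr>) = { EOF, (, *, [, num } shares [ with FIRST of the first — conflict.

Yes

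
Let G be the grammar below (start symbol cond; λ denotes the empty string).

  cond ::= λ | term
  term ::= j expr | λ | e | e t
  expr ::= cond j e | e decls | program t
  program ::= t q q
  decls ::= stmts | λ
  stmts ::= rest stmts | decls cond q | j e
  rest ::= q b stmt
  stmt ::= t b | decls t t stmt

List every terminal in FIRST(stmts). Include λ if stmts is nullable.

From stmts ::= rest stmts: add FIRST(rest) = { q }.
From stmts ::= decls cond q: decls, cond nullable, take FIRST(decls) ∪ FIRST(cond) ∪ {q} = { e, j, q }.
stmts ::= j e contributes {j}.
Union: FIRST(stmts) = { e, j, q }.

{ e, j, q }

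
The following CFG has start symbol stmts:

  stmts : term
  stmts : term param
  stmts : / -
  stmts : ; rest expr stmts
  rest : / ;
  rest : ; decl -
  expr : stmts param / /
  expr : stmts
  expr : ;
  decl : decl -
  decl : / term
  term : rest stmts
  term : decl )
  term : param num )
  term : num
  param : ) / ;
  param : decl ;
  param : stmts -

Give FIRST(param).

param : ) / ; contributes {)}.
From param : decl ;: add FIRST(decl) = { / }.
From param : stmts -: add FIRST(stmts) = { ), /, ;, num }.
Union: FIRST(param) = { ), /, ;, num }.

{ ), /, ;, num }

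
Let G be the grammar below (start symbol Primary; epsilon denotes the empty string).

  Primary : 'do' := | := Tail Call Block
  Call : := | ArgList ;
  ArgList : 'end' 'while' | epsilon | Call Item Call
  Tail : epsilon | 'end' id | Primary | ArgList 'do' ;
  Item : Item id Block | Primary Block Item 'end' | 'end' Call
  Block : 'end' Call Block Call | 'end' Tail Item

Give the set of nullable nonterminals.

{ ArgList, Tail }

Directly nullable (have an epsilon-production): ArgList, Tail.
No other nonterminal has a production whose RHS symbols are all nullable.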